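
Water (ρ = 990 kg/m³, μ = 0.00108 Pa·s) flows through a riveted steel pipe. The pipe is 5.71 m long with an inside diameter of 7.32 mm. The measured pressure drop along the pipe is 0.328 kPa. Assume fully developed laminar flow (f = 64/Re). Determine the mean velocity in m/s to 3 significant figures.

V ≈ 0.0891 m/s

For laminar flow, f = 64/Re with Re = ρVD/μ, so Darcy-Weisbach reduces to ΔP = 32μLV/D². Solving for V: V = ΔP·D²/(32μL) = 328·(0.00732)²/(32·0.00108·5.71) = 0.08906 m/s.
Check: Re = ρVD/μ = 990·0.08906·0.00732/0.00108 = 597.6 < 2300, so the laminar assumption holds.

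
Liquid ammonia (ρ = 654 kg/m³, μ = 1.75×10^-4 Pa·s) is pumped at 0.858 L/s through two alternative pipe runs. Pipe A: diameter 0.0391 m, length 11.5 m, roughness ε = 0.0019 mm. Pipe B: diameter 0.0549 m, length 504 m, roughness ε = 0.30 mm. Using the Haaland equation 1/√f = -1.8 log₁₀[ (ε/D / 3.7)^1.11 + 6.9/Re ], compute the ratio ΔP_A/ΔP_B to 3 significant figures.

Pipe A: V = Q/A = 0.000858/0.001201 = 0.7146 m/s; Re = 1.044e+05; ε/D = 4.86e-05; Haaland → f = 0.01787; ΔP_A = f(L/D)(ρV²/2) = 877.7 Pa.
Pipe B: V = Q/A = 0.000858/0.002367 = 0.3625 m/s; Re = 7.436e+04; ε/D = 0.00546; Haaland → f = 0.03234; ΔP_B = f(L/D)(ρV²/2) = 1.275e+04 Pa.
ΔP_A/ΔP_B = 877.7/1.275e+04 = 0.0688.

ΔP_A/ΔP_B ≈ 0.0688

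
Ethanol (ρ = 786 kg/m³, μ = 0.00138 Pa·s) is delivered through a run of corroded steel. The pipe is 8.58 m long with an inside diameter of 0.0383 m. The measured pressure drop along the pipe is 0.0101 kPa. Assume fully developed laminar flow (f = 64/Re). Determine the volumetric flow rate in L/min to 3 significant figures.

Q ≈ 2.70 L/min

For laminar flow, f = 64/Re with Re = ρVD/μ, so Darcy-Weisbach reduces to ΔP = 32μLV/D². Solving for V: V = ΔP·D²/(32μL) = 10.1·(0.0383)²/(32·0.00138·8.58) = 0.0391 m/s.
Check: Re = ρVD/μ = 786·0.0391·0.0383/0.00138 = 853 < 2300, so the laminar assumption holds.
Q = V·A = 0.0391·(π/4·0.0383²) = 4.505e-05 m³/s = 2.70 L/min.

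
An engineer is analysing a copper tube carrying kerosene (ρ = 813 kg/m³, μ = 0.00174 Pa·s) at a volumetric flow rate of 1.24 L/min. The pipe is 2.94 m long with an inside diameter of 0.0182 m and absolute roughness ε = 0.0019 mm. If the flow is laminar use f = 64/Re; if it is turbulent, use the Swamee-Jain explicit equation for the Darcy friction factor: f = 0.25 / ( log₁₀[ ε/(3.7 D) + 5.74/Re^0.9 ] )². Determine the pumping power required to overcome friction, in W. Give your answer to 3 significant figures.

P ≈ 8.11×10^-4 W

Q = 1.24 L/min = 1.24/60000 = 2.067e-05 m³/s.
Cross-sectional area A = πD²/4 = π(0.0182)²/4 = 0.0002602 m²; mean velocity V = Q/A = 2.067e-05/0.0002602 = 0.07944 m/s.
Reynolds number Re = ρVD/μ = 813 · 0.07944 · 0.0182 / 0.00174 = 675.5.
Re < 2300 → laminar flow, so f = 64/Re = 64/675.5 = 0.09474 (the turbulent correlation is not needed).
Darcy-Weisbach: ΔP = f(L/D)(ρV²/2) = 0.09474·(2.94/0.0182)·(813·0.07944²/2) = 0.09474·161.5·2.565 = 39.26 Pa.
Pumping power P = QΔP = 2.067e-05·39.26 = 8.114×10^-4 W = 8.11×10^-4 W.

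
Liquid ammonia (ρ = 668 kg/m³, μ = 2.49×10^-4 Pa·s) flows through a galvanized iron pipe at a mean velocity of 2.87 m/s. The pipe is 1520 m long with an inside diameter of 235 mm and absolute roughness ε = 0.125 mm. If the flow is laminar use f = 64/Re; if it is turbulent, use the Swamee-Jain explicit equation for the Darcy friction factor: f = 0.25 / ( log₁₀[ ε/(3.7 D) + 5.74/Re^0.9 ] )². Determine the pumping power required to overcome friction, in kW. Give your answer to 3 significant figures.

Reynolds number Re = ρVD/μ = 668 · 2.87 · 0.235 / 0.000249 = 1.809e+06.
Re > 4000 → turbulent. Relative roughness ε/D = 0.000125/0.235 = 0.000532. Swamee-Jain: f = 0.25/(log₁₀[0.000532/3.7 + 5.74/1.809e+06^0.9])² = 0.25/(log₁₀[0.000144 + 1.34e-05])² = 0.25/(-3.804)² = 0.01728.
Darcy-Weisbach: ΔP = f(L/D)(ρV²/2) = 0.01728·(1520/0.235)·(668·2.87²/2) = 0.01728·6468·2751 = 3.075e+05 Pa.
Q = V·A = 2.87·0.04337 = 0.1245 m³/s.
Pumping power P = QΔP = 0.1245·3.075e+05 = 38280 W = 38.3 kW.

P ≈ 38.3 kW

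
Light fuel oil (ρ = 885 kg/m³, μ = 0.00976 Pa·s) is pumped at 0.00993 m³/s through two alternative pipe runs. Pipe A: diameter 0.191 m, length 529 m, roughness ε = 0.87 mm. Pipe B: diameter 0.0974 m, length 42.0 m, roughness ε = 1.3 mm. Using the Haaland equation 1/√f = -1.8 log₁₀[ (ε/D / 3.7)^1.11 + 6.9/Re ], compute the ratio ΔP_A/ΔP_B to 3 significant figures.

ΔP_A/ΔP_B ≈ 0.385

Pipe A: V = Q/A = 0.00993/0.02865 = 0.3466 m/s; Re = 6002; ε/D = 0.00455; Haaland → f = 0.04052; ΔP_A = f(L/D)(ρV²/2) = 5965 Pa.
Pipe B: V = Q/A = 0.00993/0.007451 = 1.333 m/s; Re = 1.177e+04; ε/D = 0.0133; Haaland → f = 0.04576; ΔP_B = f(L/D)(ρV²/2) = 1.551e+04 Pa.
ΔP_A/ΔP_B = 5965/1.551e+04 = 0.385.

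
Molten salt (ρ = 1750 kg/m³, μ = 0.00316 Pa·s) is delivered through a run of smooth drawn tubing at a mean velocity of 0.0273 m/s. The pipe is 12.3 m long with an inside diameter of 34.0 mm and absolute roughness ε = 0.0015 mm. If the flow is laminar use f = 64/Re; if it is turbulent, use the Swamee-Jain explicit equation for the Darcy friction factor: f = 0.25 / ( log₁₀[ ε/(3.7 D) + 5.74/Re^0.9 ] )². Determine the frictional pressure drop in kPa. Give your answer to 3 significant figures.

ΔP ≈ 0.0294 kPa

Reynolds number Re = ρVD/μ = 1750 · 0.0273 · 0.034 / 0.00316 = 514.
Re < 2300 → laminar flow, so f = 64/Re = 64/514 = 0.1245 (the turbulent correlation is not needed).
Darcy-Weisbach: ΔP = f(L/D)(ρV²/2) = 0.1245·(12.3/0.034)·(1750·0.0273²/2) = 0.1245·361.8·0.6521 = 29.37 Pa.
ΔP = 29.37 Pa = 0.0294 kPa.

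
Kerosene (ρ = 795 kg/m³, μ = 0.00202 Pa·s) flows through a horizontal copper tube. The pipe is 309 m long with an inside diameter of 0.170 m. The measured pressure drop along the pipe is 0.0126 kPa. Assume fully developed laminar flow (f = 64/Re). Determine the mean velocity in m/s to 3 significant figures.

V ≈ 0.0182 m/s

For laminar flow, f = 64/Re with Re = ρVD/μ, so Darcy-Weisbach reduces to ΔP = 32μLV/D². Solving for V: V = ΔP·D²/(32μL) = 12.6·(0.17)²/(32·0.00202·309) = 0.01823 m/s.
Check: Re = ρVD/μ = 795·0.01823·0.17/0.00202 = 1220 < 2300, so the laminar assumption holds.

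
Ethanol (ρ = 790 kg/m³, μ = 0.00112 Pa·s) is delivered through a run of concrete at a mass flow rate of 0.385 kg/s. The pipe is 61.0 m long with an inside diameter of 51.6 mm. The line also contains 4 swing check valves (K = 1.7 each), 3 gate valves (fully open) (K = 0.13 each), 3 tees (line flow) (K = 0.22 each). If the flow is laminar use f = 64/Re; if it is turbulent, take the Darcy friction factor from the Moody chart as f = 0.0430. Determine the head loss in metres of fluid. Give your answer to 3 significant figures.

h_f ≈ 0.162 m

A = πD²/4 = π(0.0516)²/4 = 0.002091 m²; mean velocity V = ṁ/(ρA) = 0.385/(790 · 0.002091) = 0.233 m/s.
Reynolds number Re = ρVD/μ = 790 · 0.233 · 0.0516 / 0.00112 = 8482.
Re > 4000 → turbulent; use the Moody-chart value f = 0.0430.
Total minor-loss coefficient ΣK = 4·1.7 + 3·0.13 + 3·0.22 = 7.85.
ΔP = [f·L/D + ΣK]·(ρV²/2) = [0.043·61/0.0516 + 7.85]·(790·0.233²/2) = [50.83 + 7.85]·21.45 = 1259 Pa.
Head loss h_f = ΔP/(ρg) = 1259/(790·9.81) = 0.162 m.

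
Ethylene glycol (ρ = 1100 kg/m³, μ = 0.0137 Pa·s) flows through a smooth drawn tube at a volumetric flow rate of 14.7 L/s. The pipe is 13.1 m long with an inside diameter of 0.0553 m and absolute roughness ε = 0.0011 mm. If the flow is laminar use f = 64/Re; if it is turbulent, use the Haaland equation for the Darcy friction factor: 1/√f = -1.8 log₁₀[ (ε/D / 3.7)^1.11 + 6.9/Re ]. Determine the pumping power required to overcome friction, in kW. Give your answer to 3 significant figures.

P ≈ 1.72 kW

Q = 14.7 L/s = 14.7/1000 = 0.0147 m³/s.
Cross-sectional area A = πD²/4 = π(0.0553)²/4 = 0.002402 m²; mean velocity V = Q/A = 0.0147/0.002402 = 6.12 m/s.
Reynolds number Re = ρVD/μ = 1100 · 6.12 · 0.0553 / 0.0137 = 2.718e+04.
Re > 4000 → turbulent. Relative roughness ε/D = 1.1e-06/0.0553 = 1.99e-05. Haaland: 1/√f = -1.8 log₁₀[(1.99e-05/3.7)^1.11 + 6.9/2.718e+04] = -1.8 log₁₀[1.42e-06 + 0.000254] = 6.467, so f = 0.02391.
Darcy-Weisbach: ΔP = f(L/D)(ρV²/2) = 0.02391·(13.1/0.0553)·(1100·6.12²/2) = 0.02391·236.9·2.06e+04 = 1.167e+05 Pa.
Pumping power P = QΔP = 0.0147·1.167e+05 = 1715 W = 1.72 kW.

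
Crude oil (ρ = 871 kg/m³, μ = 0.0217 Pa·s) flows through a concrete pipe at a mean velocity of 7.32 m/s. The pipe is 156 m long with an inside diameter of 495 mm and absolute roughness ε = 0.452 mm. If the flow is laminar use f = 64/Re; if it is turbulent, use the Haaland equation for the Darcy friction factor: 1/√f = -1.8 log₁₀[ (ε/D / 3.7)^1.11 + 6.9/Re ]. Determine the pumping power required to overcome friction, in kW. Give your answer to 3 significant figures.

Reynolds number Re = ρVD/μ = 871 · 7.32 · 0.495 / 0.0217 = 1.454e+05.
Re > 4000 → turbulent. Relative roughness ε/D = 0.000452/0.495 = 0.000913. Haaland: 1/√f = -1.8 log₁₀[(0.000913/3.7)^1.11 + 6.9/1.454e+05] = -1.8 log₁₀[9.9e-05 + 4.74e-05] = 6.902, so f = 0.02099.
Darcy-Weisbach: ΔP = f(L/D)(ρV²/2) = 0.02099·(156/0.495)·(871·7.32²/2) = 0.02099·315.2·2.334e+04 = 1.544e+05 Pa.
Q = V·A = 7.32·0.1924 = 1.409 m³/s.
Pumping power P = QΔP = 1.409·1.544e+05 = 217500 W = 217 kW.

P ≈ 217 kW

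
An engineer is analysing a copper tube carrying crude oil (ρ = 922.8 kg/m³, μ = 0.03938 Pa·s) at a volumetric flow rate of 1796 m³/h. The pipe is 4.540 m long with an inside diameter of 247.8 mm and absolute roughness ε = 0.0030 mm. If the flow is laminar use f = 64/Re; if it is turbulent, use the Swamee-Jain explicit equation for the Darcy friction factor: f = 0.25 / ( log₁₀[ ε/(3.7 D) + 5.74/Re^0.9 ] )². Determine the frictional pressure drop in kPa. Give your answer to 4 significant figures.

Q = 1796 m³/h = 1796/3600 = 0.4989 m³/s.
Cross-sectional area A = πD²/4 = π(0.2478)²/4 = 0.04823 m²; mean velocity V = Q/A = 0.4989/0.04823 = 10.34 m/s.
Reynolds number Re = ρVD/μ = 922.8 · 10.34 · 0.2478 / 0.0394 = 6.007e+04.
Re > 4000 → turbulent. Relative roughness ε/D = 3e-06/0.2478 = 1.21e-05. Swamee-Jain: f = 0.25/(log₁₀[1.21e-05/3.7 + 5.74/6.007e+04^0.9])² = 0.25/(log₁₀[3.27e-06 + 0.000287])² = 0.25/(-3.537)² = 0.01998.
Darcy-Weisbach: ΔP = f(L/D)(ρV²/2) = 0.01998·(4.54/0.2478)·(922.8·10.34²/2) = 0.01998·18.32·4.937e+04 = 1.808e+04 Pa.
ΔP = 1.808e+04 Pa = 18.08 kPa.

ΔP ≈ 18.08 kPa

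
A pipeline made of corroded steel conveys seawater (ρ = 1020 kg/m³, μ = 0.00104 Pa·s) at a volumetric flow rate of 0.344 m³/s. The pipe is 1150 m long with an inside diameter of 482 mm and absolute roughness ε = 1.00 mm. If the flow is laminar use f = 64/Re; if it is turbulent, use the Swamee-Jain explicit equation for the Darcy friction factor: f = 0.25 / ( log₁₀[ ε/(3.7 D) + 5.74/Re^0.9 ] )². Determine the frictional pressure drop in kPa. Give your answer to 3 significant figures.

Cross-sectional area A = πD²/4 = π(0.482)²/4 = 0.1825 m²; mean velocity V = Q/A = 0.344/0.1825 = 1.885 m/s.
Reynolds number Re = ρVD/μ = 1020 · 1.885 · 0.482 / 0.00104 = 8.912e+05.
Re > 4000 → turbulent. Relative roughness ε/D = 0.001/0.482 = 0.00207. Swamee-Jain: f = 0.25/(log₁₀[0.00207/3.7 + 5.74/8.912e+05^0.9])² = 0.25/(log₁₀[0.000561 + 2.53e-05])² = 0.25/(-3.232)² = 0.02393.
Darcy-Weisbach: ΔP = f(L/D)(ρV²/2) = 0.02393·(1150/0.482)·(1020·1.885²/2) = 0.02393·2386·1813 = 1.035e+05 Pa.
ΔP = 1.035e+05 Pa = 104 kPa.

ΔP ≈ 104 kPa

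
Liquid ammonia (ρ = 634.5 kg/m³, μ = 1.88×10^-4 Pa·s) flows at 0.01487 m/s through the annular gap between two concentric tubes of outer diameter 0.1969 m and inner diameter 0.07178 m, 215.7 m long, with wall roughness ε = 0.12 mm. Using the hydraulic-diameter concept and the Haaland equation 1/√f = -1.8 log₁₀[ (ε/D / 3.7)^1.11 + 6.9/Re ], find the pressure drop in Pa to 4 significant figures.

Hydraulic diameter D_h = 4A/P = D_o - D_i = 0.1969 - 0.07178 = 0.1251 m.
Re = ρVD_h/μ = 634.5·0.01487·0.1251/0.000188 = 6279.
ε/D_h = 0.00012/0.1251 = 0.000959; Haaland gives 1/√f = -1.8 log₁₀[0.000105+0.0011] = 5.255, so f = 0.03621.
ΔP = f(L/D_h)(ρV²/2) = 0.03621·215.7/0.1251·0.07015 = 4.379 Pa.

ΔP ≈ 4.379 Pa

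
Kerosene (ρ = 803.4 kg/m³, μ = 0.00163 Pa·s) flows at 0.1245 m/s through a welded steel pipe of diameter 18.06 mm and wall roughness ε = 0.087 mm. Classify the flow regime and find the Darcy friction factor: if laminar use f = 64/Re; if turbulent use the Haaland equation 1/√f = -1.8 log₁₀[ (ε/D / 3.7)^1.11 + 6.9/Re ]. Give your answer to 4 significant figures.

f ≈ 0.05775

Re = ρVD/μ = 803.4·0.1245·0.01806/0.00163 = 1108.
Re < 2300 → laminar, so f = 64/Re = 0.05775 (roughness is irrelevant in laminar flow).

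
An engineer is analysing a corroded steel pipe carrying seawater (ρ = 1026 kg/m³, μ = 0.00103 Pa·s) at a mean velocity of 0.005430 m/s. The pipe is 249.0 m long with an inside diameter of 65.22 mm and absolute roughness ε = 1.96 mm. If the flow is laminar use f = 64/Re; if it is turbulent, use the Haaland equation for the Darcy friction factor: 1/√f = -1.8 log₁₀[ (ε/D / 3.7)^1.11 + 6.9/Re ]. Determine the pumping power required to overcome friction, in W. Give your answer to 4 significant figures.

Reynolds number Re = ρVD/μ = 1026 · 0.00543 · 0.06522 / 0.00103 = 352.8.
Re < 2300 → laminar flow, so f = 64/Re = 64/352.8 = 0.1814 (the turbulent correlation is not needed).
Darcy-Weisbach: ΔP = f(L/D)(ρV²/2) = 0.1814·(249/0.06522)·(1026·0.00543²/2) = 0.1814·3818·0.01513 = 10.48 Pa.
Q = V·A = 0.00543·0.003341 = 1.814e-05 m³/s.
Pumping power P = QΔP = 1.814e-05·10.48 = 1.9005×10^-4 W = 1.901×10^-4 W.

P ≈ 1.901×10^-4 W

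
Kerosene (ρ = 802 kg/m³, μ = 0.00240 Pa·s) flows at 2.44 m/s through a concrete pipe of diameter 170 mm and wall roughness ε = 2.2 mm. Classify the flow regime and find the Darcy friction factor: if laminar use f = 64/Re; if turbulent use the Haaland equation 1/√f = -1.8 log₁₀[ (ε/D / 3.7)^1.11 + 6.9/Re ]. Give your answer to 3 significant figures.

Re = ρVD/μ = 802·2.44·0.17/0.0024 = 1.386e+05.
Re > 4000 → turbulent. ε/D = 0.0022/0.17 = 0.0129; Haaland: 1/√f = -1.8 log₁₀[0.00188 + 4.98e-05] = 4.887, so f = 0.04187.

f ≈ 0.0419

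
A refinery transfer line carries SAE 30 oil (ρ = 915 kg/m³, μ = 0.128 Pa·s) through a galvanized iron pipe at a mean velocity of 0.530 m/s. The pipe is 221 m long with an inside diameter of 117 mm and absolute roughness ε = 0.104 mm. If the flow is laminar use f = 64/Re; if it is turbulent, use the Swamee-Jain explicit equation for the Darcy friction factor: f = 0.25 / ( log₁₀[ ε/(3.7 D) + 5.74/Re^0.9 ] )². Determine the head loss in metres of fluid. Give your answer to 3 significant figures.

Reynolds number Re = ρVD/μ = 915 · 0.53 · 0.117 / 0.128 = 443.3.
Re < 2300 → laminar flow, so f = 64/Re = 64/443.3 = 0.1444 (the turbulent correlation is not needed).
Darcy-Weisbach: ΔP = f(L/D)(ρV²/2) = 0.1444·(221/0.117)·(915·0.53²/2) = 0.1444·1889·128.5 = 3.505e+04 Pa.
Head loss h_f = ΔP/(ρg) = 3.505e+04/(915·9.81) = 3.90 m.

h_f ≈ 3.90 m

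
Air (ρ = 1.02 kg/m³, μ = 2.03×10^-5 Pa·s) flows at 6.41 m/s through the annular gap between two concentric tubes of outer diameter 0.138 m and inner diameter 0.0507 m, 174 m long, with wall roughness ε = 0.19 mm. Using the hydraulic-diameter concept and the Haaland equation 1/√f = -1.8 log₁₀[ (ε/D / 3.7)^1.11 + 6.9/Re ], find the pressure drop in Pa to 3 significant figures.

Hydraulic diameter D_h = 4A/P = D_o - D_i = 0.138 - 0.0507 = 0.0873 m.
Re = ρVD_h/μ = 1.02·6.41·0.0873/2.03e-05 = 2.812e+04.
ε/D_h = 0.00019/0.0873 = 0.00218; Haaland gives 1/√f = -1.8 log₁₀[0.00026+0.000245] = 5.934, so f = 0.0284.
ΔP = f(L/D_h)(ρV²/2) = 0.0284·174/0.0873·20.95 = 1186 Pa.

ΔP ≈ 1190 Pa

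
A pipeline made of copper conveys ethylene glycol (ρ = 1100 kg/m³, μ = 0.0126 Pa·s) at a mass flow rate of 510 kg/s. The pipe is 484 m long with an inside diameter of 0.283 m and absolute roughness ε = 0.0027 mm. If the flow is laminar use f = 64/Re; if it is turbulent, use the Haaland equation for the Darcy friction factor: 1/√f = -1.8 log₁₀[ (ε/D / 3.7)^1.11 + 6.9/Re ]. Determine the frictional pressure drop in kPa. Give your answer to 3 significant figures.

A = πD²/4 = π(0.283)²/4 = 0.0629 m²; mean velocity V = ṁ/(ρA) = 510/(1100 · 0.0629) = 7.371 m/s.
Reynolds number Re = ρVD/μ = 1100 · 7.371 · 0.283 / 0.0126 = 1.821e+05.
Re > 4000 → turbulent. Relative roughness ε/D = 2.7e-06/0.283 = 9.54e-06. Haaland: 1/√f = -1.8 log₁₀[(9.54e-06/3.7)^1.11 + 6.9/1.821e+05] = -1.8 log₁₀[6.26e-07 + 3.79e-05] = 7.946, so f = 0.01584.
Darcy-Weisbach: ΔP = f(L/D)(ρV²/2) = 0.01584·(484/0.283)·(1100·7.371²/2) = 0.01584·1710·2.988e+04 = 8.094e+05 Pa.
ΔP = 8.094e+05 Pa = 809 kPa.

ΔP ≈ 809 kPa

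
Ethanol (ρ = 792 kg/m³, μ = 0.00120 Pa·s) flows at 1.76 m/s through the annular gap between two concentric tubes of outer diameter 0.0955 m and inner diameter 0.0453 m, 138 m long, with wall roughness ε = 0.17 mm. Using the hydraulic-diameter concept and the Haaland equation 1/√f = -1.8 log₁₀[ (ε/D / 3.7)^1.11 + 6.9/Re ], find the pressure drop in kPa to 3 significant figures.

Hydraulic diameter D_h = 4A/P = D_o - D_i = 0.0955 - 0.0453 = 0.0502 m.
Re = ρVD_h/μ = 792·1.76·0.0502/0.0012 = 5.831e+04.
ε/D_h = 0.00017/0.0502 = 0.00339; Haaland gives 1/√f = -1.8 log₁₀[0.000424+0.000118] = 5.878, so f = 0.02894.
ΔP = f(L/D_h)(ρV²/2) = 0.02894·138/0.0502·1227 = 9.758e+04 Pa.
ΔP = 97.6 kPa.

ΔP ≈ 97.6 kPa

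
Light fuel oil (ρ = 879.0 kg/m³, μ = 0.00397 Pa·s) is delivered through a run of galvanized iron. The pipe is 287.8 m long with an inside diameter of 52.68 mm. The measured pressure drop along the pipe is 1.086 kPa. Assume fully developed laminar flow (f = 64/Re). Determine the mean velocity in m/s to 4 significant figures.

For laminar flow, f = 64/Re with Re = ρVD/μ, so Darcy-Weisbach reduces to ΔP = 32μLV/D². Solving for V: V = ΔP·D²/(32μL) = 1086·(0.05268)²/(32·0.00397·287.8) = 0.08243 m/s.
Check: Re = ρVD/μ = 879·0.08243·0.05268/0.00397 = 961.5 < 2300, so the laminar assumption holds.

V ≈ 0.08243 m/s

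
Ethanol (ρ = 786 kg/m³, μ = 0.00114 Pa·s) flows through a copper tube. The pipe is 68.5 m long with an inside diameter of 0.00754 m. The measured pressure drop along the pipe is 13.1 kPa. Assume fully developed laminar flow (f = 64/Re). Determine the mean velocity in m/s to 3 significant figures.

V ≈ 0.298 m/s

For laminar flow, f = 64/Re with Re = ρVD/μ, so Darcy-Weisbach reduces to ΔP = 32μLV/D². Solving for V: V = ΔP·D²/(32μL) = 1.31e+04·(0.00754)²/(32·0.00114·68.5) = 0.298 m/s.
Check: Re = ρVD/μ = 786·0.298·0.00754/0.00114 = 1549 < 2300, so the laminar assumption holds.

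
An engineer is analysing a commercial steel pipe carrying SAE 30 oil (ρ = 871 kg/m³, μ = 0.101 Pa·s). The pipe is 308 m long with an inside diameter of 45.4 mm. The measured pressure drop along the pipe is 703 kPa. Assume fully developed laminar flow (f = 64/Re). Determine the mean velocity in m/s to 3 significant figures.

For laminar flow, f = 64/Re with Re = ρVD/μ, so Darcy-Weisbach reduces to ΔP = 32μLV/D². Solving for V: V = ΔP·D²/(32μL) = 7.03e+05·(0.0454)²/(32·0.101·308) = 1.456 m/s.
Check: Re = ρVD/μ = 871·1.456·0.0454/0.101 = 569.9 < 2300, so the laminar assumption holds.

V ≈ 1.46 m/s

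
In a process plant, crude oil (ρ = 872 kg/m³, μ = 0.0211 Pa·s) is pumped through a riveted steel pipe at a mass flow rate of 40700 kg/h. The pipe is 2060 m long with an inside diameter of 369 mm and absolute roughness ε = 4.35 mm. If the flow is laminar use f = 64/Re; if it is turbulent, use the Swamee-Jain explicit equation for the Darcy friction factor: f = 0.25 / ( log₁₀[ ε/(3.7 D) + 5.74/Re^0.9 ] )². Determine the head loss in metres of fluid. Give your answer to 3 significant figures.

ṁ = 40700 kg/h = 40700/3600 = 11.31 kg/s.
A = πD²/4 = π(0.369)²/4 = 0.1069 m²; mean velocity V = ṁ/(ρA) = 11.31/(872 · 0.1069) = 0.1212 m/s.
Reynolds number Re = ρVD/μ = 872 · 0.1212 · 0.369 / 0.0211 = 1849.
Re < 2300 → laminar flow, so f = 64/Re = 64/1849 = 0.03462 (the turbulent correlation is not needed).
Darcy-Weisbach: ΔP = f(L/D)(ρV²/2) = 0.03462·(2060/0.369)·(872·0.1212²/2) = 0.03462·5583·6.408 = 1238 Pa.
Head loss h_f = ΔP/(ρg) = 1238/(872·9.81) = 0.145 m.

h_f ≈ 0.145 m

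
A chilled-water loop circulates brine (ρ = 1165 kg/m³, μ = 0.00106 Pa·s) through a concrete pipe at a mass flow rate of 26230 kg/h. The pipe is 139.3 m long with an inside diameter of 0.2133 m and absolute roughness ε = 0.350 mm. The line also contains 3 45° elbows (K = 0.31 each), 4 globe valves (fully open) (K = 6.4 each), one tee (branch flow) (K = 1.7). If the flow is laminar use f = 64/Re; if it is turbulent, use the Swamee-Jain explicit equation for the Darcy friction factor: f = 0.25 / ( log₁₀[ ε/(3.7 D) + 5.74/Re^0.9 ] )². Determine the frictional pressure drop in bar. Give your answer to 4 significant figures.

ΔP ≈ 0.008125 bar

ṁ = 26230 kg/h = 26230/3600 = 7.286 kg/s.
A = πD²/4 = π(0.2133)²/4 = 0.03573 m²; mean velocity V = ṁ/(ρA) = 7.286/(1165 · 0.03573) = 0.175 m/s.
Reynolds number Re = ρVD/μ = 1165 · 0.175 · 0.2133 / 0.00106 = 4.103e+04.
Re > 4000 → turbulent. Relative roughness ε/D = 0.00035/0.2133 = 0.00164. Swamee-Jain: f = 0.25/(log₁₀[0.00164/3.7 + 5.74/4.103e+04^0.9])² = 0.25/(log₁₀[0.000443 + 0.000405])² = 0.25/(-3.072)² = 0.0265.
Total minor-loss coefficient ΣK = 3·0.31 + 4·6.4 + 1·1.7 = 28.2.
ΔP = [f·L/D + ΣK]·(ρV²/2) = [0.0265·139.3/0.2133 + 28.2]·(1165·0.175²/2) = [17.31 + 28.2]·17.84 = 812.5 Pa.
ΔP = 812.5 Pa = 0.008125 bar.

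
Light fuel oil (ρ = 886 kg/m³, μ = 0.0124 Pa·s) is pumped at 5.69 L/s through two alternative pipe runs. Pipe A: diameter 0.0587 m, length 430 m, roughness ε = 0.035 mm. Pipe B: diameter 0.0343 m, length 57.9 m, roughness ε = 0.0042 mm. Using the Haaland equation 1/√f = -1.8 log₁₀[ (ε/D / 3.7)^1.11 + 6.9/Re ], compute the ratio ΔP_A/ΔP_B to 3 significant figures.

ΔP_A/ΔP_B ≈ 0.594

Pipe A: V = Q/A = 0.00569/0.002706 = 2.103 m/s; Re = 8819; ε/D = 0.000596; Haaland → f = 0.03267; ΔP_A = f(L/D)(ρV²/2) = 4.687e+05 Pa.
Pipe B: V = Q/A = 0.00569/0.000924 = 6.158 m/s; Re = 1.509e+04; ε/D = 0.000122; Haaland → f = 0.02784; ΔP_B = f(L/D)(ρV²/2) = 7.893e+05 Pa.
ΔP_A/ΔP_B = 4.687e+05/7.893e+05 = 0.594.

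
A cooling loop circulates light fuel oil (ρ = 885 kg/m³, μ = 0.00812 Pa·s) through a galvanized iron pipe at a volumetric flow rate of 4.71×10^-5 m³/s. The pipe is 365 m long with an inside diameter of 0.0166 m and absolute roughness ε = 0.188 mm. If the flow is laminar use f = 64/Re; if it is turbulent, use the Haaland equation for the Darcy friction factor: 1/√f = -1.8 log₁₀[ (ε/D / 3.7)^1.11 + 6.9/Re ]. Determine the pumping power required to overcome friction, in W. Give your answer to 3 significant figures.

Cross-sectional area A = πD²/4 = π(0.0166)²/4 = 0.0002164 m²; mean velocity V = Q/A = 4.71e-05/0.0002164 = 0.2176 m/s.
Reynolds number Re = ρVD/μ = 885 · 0.2176 · 0.0166 / 0.00812 = 393.7.
Re < 2300 → laminar flow, so f = 64/Re = 64/393.7 = 0.1625 (the turbulent correlation is not needed).
Darcy-Weisbach: ΔP = f(L/D)(ρV²/2) = 0.1625·(365/0.0166)·(885·0.2176²/2) = 0.1625·2.199e+04·20.96 = 7.49e+04 Pa.
Pumping power P = QΔP = 4.71e-05·7.49e+04 = 3.528 W = 3.53 W.

P ≈ 3.53 W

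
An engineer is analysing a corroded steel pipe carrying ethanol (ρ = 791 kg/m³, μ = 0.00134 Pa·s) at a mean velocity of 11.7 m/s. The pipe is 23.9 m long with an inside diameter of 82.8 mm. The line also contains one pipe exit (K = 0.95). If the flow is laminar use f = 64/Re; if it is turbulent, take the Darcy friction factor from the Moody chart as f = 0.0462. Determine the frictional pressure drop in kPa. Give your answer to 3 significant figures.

Reynolds number Re = ρVD/μ = 791 · 11.7 · 0.0828 / 0.00134 = 5.719e+05.
Re > 4000 → turbulent; use the Moody-chart value f = 0.0462.
Total minor-loss coefficient ΣK = 1·0.95 = 0.95.
ΔP = [f·L/D + ΣK]·(ρV²/2) = [0.0462·23.9/0.0828 + 0.95]·(791·11.7²/2) = [13.34 + 0.95]·5.414e+04 = 7.734e+05 Pa.
ΔP = 7.734e+05 Pa = 773 kPa.

ΔP ≈ 773 kPa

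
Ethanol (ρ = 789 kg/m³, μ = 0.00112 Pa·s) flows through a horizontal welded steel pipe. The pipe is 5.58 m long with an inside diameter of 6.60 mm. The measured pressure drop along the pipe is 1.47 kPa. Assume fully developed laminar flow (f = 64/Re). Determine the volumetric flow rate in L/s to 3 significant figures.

Q ≈ 0.0110 L/s

For laminar flow, f = 64/Re with Re = ρVD/μ, so Darcy-Weisbach reduces to ΔP = 32μLV/D². Solving for V: V = ΔP·D²/(32μL) = 1470·(0.0066)²/(32·0.00112·5.58) = 0.3202 m/s.
Check: Re = ρVD/μ = 789·0.3202·0.0066/0.00112 = 1489 < 2300, so the laminar assumption holds.
Q = V·A = 0.3202·(π/4·0.0066²) = 1.095e-05 m³/s = 0.0110 L/s.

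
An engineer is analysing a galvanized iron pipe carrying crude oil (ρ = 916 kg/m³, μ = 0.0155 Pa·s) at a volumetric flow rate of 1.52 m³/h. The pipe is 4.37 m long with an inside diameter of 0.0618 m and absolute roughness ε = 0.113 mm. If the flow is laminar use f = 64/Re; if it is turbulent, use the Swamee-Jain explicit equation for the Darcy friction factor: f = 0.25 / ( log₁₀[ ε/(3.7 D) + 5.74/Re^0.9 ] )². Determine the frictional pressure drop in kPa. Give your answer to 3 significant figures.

ΔP ≈ 0.0799 kPa

Q = 1.52 m³/h = 1.52/3600 = 0.0004222 m³/s.
Cross-sectional area A = πD²/4 = π(0.0618)²/4 = 0.003 m²; mean velocity V = Q/A = 0.0004222/0.003 = 0.1408 m/s.
Reynolds number Re = ρVD/μ = 916 · 0.1408 · 0.0618 / 0.0155 = 514.1.
Re < 2300 → laminar flow, so f = 64/Re = 64/514.1 = 0.1245 (the turbulent correlation is not needed).
Darcy-Weisbach: ΔP = f(L/D)(ρV²/2) = 0.1245·(4.37/0.0618)·(916·0.1408²/2) = 0.1245·70.71·9.074 = 79.88 Pa.
ΔP = 79.88 Pa = 0.0799 kPa.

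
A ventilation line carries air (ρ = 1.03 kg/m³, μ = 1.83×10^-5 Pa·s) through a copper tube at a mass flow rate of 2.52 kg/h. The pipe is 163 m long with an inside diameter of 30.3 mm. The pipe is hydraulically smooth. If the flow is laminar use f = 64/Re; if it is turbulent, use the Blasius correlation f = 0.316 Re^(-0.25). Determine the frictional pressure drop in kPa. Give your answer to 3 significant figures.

ΔP ≈ 0.0980 kPa

ṁ = 2.52 kg/h = 2.52/3600 = 0.0007 kg/s.
A = πD²/4 = π(0.0303)²/4 = 0.0007211 m²; mean velocity V = ṁ/(ρA) = 0.0007/(1.03 · 0.0007211) = 0.9425 m/s.
Reynolds number Re = ρVD/μ = 1.03 · 0.9425 · 0.0303 / 1.83e-05 = 1607.
Re < 2300 → laminar flow, so f = 64/Re = 64/1607 = 0.03982 (the turbulent correlation is not needed).
Darcy-Weisbach: ΔP = f(L/D)(ρV²/2) = 0.03982·(163/0.0303)·(1.03·0.9425²/2) = 0.03982·5380·0.4575 = 97.99 Pa.
ΔP = 97.99 Pa = 0.0980 kPa.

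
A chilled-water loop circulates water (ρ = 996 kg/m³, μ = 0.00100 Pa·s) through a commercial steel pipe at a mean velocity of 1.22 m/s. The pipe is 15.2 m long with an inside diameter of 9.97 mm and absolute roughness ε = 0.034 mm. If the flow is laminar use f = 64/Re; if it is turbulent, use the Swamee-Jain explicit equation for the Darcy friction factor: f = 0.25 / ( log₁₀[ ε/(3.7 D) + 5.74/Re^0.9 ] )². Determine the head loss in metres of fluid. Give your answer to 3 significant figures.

h_f ≈ 4.05 m

Reynolds number Re = ρVD/μ = 996 · 1.22 · 0.00997 / 0.001 = 1.211e+04.
Re > 4000 → turbulent. Relative roughness ε/D = 3.4e-05/0.00997 = 0.00341. Swamee-Jain: f = 0.25/(log₁₀[0.00341/3.7 + 5.74/1.211e+04^0.9])² = 0.25/(log₁₀[0.000922 + 0.00121])² = 0.25/(-2.671)² = 0.03505.
Darcy-Weisbach: ΔP = f(L/D)(ρV²/2) = 0.03505·(15.2/0.00997)·(996·1.22²/2) = 0.03505·1525·741.2 = 3.961e+04 Pa.
Head loss h_f = ΔP/(ρg) = 3.961e+04/(996·9.81) = 4.05 m.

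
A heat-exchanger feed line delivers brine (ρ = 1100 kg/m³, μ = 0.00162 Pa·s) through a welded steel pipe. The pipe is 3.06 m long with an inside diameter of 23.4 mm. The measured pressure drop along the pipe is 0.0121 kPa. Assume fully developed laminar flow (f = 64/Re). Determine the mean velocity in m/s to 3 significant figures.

For laminar flow, f = 64/Re with Re = ρVD/μ, so Darcy-Weisbach reduces to ΔP = 32μLV/D². Solving for V: V = ΔP·D²/(32μL) = 12.1·(0.0234)²/(32·0.00162·3.06) = 0.04177 m/s.
Check: Re = ρVD/μ = 1100·0.04177·0.0234/0.00162 = 663.6 < 2300, so the laminar assumption holds.

V ≈ 0.0418 m/s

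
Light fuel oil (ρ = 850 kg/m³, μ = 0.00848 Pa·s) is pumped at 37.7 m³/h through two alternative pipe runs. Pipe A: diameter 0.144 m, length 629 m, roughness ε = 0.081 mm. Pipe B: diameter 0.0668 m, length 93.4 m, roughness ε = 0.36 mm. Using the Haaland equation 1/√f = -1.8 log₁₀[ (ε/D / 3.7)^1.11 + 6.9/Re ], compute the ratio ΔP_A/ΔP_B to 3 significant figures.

ΔP_A/ΔP_B ≈ 0.134

Pipe A: V = Q/A = 0.01047/0.01629 = 0.643 m/s; Re = 9281; ε/D = 0.000563; Haaland → f = 0.03219; ΔP_A = f(L/D)(ρV²/2) = 2.471e+04 Pa.
Pipe B: V = Q/A = 0.01047/0.003505 = 2.988 m/s; Re = 2.001e+04; ε/D = 0.00539; Haaland → f = 0.03483; ΔP_B = f(L/D)(ρV²/2) = 1.848e+05 Pa.
ΔP_A/ΔP_B = 2.471e+04/1.848e+05 = 0.134.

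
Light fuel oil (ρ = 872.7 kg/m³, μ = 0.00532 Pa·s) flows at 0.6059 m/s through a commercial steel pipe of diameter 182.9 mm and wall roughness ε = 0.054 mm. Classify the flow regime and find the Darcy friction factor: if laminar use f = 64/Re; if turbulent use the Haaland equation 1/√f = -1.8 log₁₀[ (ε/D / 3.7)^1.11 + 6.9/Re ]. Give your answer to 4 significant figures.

Re = ρVD/μ = 872.7·0.6059·0.1829/0.00532 = 1.818e+04.
Re > 4000 → turbulent. ε/D = 5.4e-05/0.1829 = 0.000295; Haaland: 1/√f = -1.8 log₁₀[2.83e-05 + 0.00038] = 6.101, so f = 0.02686.

f ≈ 0.02686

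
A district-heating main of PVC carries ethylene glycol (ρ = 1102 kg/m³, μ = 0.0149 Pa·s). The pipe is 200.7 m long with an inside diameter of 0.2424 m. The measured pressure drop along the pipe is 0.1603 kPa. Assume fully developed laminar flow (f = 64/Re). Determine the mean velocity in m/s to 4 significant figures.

For laminar flow, f = 64/Re with Re = ρVD/μ, so Darcy-Weisbach reduces to ΔP = 32μLV/D². Solving for V: V = ΔP·D²/(32μL) = 160.3·(0.2424)²/(32·0.0149·200.7) = 0.09843 m/s.
Check: Re = ρVD/μ = 1102·0.09843·0.2424/0.0149 = 1765 < 2300, so the laminar assumption holds.

V ≈ 0.09843 m/s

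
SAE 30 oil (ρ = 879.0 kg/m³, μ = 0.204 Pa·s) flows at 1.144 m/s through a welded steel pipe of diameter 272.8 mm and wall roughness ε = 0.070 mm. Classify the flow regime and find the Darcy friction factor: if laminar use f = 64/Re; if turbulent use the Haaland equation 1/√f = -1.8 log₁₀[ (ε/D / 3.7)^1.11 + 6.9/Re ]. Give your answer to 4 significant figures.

f ≈ 0.04759

Re = ρVD/μ = 879·1.144·0.2728/0.204 = 1345.
Re < 2300 → laminar, so f = 64/Re = 0.04759 (roughness is irrelevant in laminar flow).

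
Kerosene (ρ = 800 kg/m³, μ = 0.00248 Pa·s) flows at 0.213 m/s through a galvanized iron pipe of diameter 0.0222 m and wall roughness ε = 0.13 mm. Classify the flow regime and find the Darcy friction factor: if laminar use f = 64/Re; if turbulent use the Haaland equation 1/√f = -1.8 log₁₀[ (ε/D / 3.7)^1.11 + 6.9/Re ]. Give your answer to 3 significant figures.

f ≈ 0.0420

Re = ρVD/μ = 800·0.213·0.0222/0.00248 = 1525.
Re < 2300 → laminar, so f = 64/Re = 0.04196 (roughness is irrelevant in laminar flow).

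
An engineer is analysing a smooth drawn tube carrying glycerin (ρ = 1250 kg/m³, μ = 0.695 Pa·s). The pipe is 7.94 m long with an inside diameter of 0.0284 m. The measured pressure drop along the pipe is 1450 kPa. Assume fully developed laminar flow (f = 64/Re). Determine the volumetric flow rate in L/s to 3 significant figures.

Q ≈ 4.20 L/s

For laminar flow, f = 64/Re with Re = ρVD/μ, so Darcy-Weisbach reduces to ΔP = 32μLV/D². Solving for V: V = ΔP·D²/(32μL) = 1.45e+06·(0.0284)²/(32·0.695·7.94) = 6.623 m/s.
Check: Re = ρVD/μ = 1250·6.623·0.0284/0.695 = 338.3 < 2300, so the laminar assumption holds.
Q = V·A = 6.623·(π/4·0.0284²) = 0.004195 m³/s = 4.20 L/s.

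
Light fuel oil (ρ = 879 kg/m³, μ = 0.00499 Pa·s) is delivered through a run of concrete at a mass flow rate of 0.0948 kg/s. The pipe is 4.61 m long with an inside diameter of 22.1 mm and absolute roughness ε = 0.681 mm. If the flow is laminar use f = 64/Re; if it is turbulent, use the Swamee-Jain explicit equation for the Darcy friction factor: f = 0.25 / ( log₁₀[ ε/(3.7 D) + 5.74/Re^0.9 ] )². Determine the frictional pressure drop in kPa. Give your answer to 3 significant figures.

A = πD²/4 = π(0.0221)²/4 = 0.0003836 m²; mean velocity V = ṁ/(ρA) = 0.0948/(879 · 0.0003836) = 0.2812 m/s.
Reynolds number Re = ρVD/μ = 879 · 0.2812 · 0.0221 / 0.00499 = 1095.
Re < 2300 → laminar flow, so f = 64/Re = 64/1095 = 0.05847 (the turbulent correlation is not needed).
Darcy-Weisbach: ΔP = f(L/D)(ρV²/2) = 0.05847·(4.61/0.0221)·(879·0.2812²/2) = 0.05847·208.6·34.74 = 423.8 Pa.
ΔP = 423.8 Pa = 0.424 kPa.

ΔP ≈ 0.424 kPa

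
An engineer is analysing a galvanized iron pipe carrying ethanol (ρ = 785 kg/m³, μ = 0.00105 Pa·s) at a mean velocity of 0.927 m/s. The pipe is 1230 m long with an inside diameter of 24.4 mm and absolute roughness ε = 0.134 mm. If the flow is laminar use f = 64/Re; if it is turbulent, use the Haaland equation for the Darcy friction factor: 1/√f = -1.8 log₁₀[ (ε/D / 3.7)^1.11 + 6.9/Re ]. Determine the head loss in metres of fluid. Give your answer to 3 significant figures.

h_f ≈ 78.5 m

Reynolds number Re = ρVD/μ = 785 · 0.927 · 0.0244 / 0.00105 = 1.691e+04.
Re > 4000 → turbulent. Relative roughness ε/D = 0.000134/0.0244 = 0.00549. Haaland: 1/√f = -1.8 log₁₀[(0.00549/3.7)^1.11 + 6.9/1.691e+04] = -1.8 log₁₀[0.000725 + 0.000408] = 5.302, so f = 0.03557.
Darcy-Weisbach: ΔP = f(L/D)(ρV²/2) = 0.03557·(1230/0.0244)·(785·0.927²/2) = 0.03557·5.041e+04·337.3 = 6.048e+05 Pa.
Head loss h_f = ΔP/(ρg) = 6.048e+05/(785·9.81) = 78.5 m.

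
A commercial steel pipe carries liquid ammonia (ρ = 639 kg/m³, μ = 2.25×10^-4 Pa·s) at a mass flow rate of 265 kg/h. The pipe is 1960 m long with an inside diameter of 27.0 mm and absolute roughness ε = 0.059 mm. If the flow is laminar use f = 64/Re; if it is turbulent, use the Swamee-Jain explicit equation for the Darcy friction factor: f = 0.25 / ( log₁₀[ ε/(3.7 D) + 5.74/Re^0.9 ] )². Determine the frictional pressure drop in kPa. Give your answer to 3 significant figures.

ṁ = 265 kg/h = 265/3600 = 0.07361 kg/s.
A = πD²/4 = π(0.027)²/4 = 0.0005726 m²; mean velocity V = ṁ/(ρA) = 0.07361/(639 · 0.0005726) = 0.2012 m/s.
Reynolds number Re = ρVD/μ = 639 · 0.2012 · 0.027 / 0.000225 = 1.543e+04.
Re > 4000 → turbulent. Relative roughness ε/D = 5.9e-05/0.027 = 0.00219. Swamee-Jain: f = 0.25/(log₁₀[0.00219/3.7 + 5.74/1.543e+04^0.9])² = 0.25/(log₁₀[0.000591 + 0.000976])² = 0.25/(-2.805)² = 0.03177.
Darcy-Weisbach: ΔP = f(L/D)(ρV²/2) = 0.03177·(1960/0.027)·(639·0.2012²/2) = 0.03177·7.259e+04·12.93 = 2.983e+04 Pa.
ΔP = 2.983e+04 Pa = 29.8 kPa.

ΔP ≈ 29.8 kPa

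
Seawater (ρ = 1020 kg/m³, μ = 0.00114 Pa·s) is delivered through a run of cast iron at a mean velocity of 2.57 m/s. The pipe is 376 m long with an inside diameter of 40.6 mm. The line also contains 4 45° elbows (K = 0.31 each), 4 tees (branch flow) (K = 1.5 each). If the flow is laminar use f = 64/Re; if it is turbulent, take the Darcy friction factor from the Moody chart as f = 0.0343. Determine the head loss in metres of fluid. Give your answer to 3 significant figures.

Reynolds number Re = ρVD/μ = 1020 · 2.57 · 0.0406 / 0.00114 = 9.336e+04.
Re > 4000 → turbulent; use the Moody-chart value f = 0.0343.
Total minor-loss coefficient ΣK = 4·0.31 + 4·1.5 = 7.24.
ΔP = [f·L/D + ΣK]·(ρV²/2) = [0.0343·376/0.0406 + 7.24]·(1020·2.57²/2) = [317.7 + 7.24]·3368 = 1.094e+06 Pa.
Head loss h_f = ΔP/(ρg) = 1.094e+06/(1020·9.81) = 109 m.

h_f ≈ 109 m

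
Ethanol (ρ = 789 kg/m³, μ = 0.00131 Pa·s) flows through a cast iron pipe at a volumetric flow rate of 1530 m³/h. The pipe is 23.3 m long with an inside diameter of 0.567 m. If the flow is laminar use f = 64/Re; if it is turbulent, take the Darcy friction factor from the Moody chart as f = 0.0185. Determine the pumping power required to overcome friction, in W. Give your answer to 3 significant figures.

Q = 1530 m³/h = 1530/3600 = 0.425 m³/s.
Cross-sectional area A = πD²/4 = π(0.567)²/4 = 0.2525 m²; mean velocity V = Q/A = 0.425/0.2525 = 1.683 m/s.
Reynolds number Re = ρVD/μ = 789 · 1.683 · 0.567 / 0.00131 = 5.748e+05.
Re > 4000 → turbulent; use the Moody-chart value f = 0.0185.
Darcy-Weisbach: ΔP = f(L/D)(ρV²/2) = 0.0185·(23.3/0.567)·(789·1.683²/2) = 0.0185·41.09·1118 = 849.7 Pa.
Pumping power P = QΔP = 0.425·849.7 = 361.1 W = 361 W.

P ≈ 361 W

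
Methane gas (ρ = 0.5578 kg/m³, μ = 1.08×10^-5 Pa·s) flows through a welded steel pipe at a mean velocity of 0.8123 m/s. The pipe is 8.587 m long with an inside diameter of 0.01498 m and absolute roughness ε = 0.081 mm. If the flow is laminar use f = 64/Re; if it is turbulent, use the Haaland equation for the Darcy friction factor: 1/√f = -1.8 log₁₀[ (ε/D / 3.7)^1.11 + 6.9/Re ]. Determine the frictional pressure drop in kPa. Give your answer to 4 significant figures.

ΔP ≈ 0.01074 kPa

Reynolds number Re = ρVD/μ = 0.5578 · 0.8123 · 0.01498 / 1.08e-05 = 628.5.
Re < 2300 → laminar flow, so f = 64/Re = 64/628.5 = 0.1018 (the turbulent correlation is not needed).
Darcy-Weisbach: ΔP = f(L/D)(ρV²/2) = 0.1018·(8.587/0.01498)·(0.5578·0.8123²/2) = 0.1018·573.2·0.184 = 10.74 Pa.
ΔP = 10.74 Pa = 0.01074 kPa.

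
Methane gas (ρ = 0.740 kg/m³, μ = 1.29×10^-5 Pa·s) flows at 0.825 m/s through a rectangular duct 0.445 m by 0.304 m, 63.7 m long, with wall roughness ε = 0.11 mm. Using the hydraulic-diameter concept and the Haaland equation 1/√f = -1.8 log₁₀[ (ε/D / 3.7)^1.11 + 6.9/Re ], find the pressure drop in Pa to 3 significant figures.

Hydraulic diameter D_h = 4A/P = 4·(0.445·0.304)/(2·(0.445+0.304)) = 0.5411/1.498 = 0.3612 m.
Re = ρVD_h/μ = 0.74·0.825·0.3612/1.29e-05 = 1.71e+04.
ε/D_h = 0.00011/0.3612 = 0.000305; Haaland gives 1/√f = -1.8 log₁₀[2.92e-05+0.000404] = 6.055, so f = 0.02728.
ΔP = f(L/D_h)(ρV²/2) = 0.02728·63.7/0.3612·0.2518 = 1.211 Pa.

ΔP ≈ 1.21 Pa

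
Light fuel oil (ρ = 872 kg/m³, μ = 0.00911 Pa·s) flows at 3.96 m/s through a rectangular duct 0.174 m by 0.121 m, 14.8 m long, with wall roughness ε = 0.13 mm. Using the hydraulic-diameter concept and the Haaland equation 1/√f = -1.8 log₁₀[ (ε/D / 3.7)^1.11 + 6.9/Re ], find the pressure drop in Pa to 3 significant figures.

Hydraulic diameter D_h = 4A/P = 4·(0.174·0.121)/(2·(0.174+0.121)) = 0.08422/0.59 = 0.1427 m.
Re = ρVD_h/μ = 872·3.96·0.1427/0.00911 = 5.41e+04.
ε/D_h = 0.00013/0.1427 = 0.000911; Haaland gives 1/√f = -1.8 log₁₀[9.87e-05+0.000128] = 6.562, so f = 0.02322.
ΔP = f(L/D_h)(ρV²/2) = 0.02322·14.8/0.1427·6837 = 1.646e+04 Pa.

ΔP ≈ 16500 Pa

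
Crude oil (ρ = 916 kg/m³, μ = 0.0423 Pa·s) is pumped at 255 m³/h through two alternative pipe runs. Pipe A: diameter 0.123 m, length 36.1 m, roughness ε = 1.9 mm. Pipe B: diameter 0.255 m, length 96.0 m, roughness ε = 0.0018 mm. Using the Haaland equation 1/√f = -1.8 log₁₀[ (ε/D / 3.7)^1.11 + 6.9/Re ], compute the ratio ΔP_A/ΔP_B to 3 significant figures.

Pipe A: V = Q/A = 0.07083/0.01188 = 5.961 m/s; Re = 1.588e+04; ε/D = 0.0154; Haaland → f = 0.04689; ΔP_A = f(L/D)(ρV²/2) = 2.24e+05 Pa.
Pipe B: V = Q/A = 0.07083/0.05107 = 1.387 m/s; Re = 7659; ε/D = 7.06e-06; Haaland → f = 0.03329; ΔP_B = f(L/D)(ρV²/2) = 1.104e+04 Pa.
ΔP_A/ΔP_B = 2.24e+05/1.104e+04 = 20.3.

ΔP_A/ΔP_B ≈ 20.3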